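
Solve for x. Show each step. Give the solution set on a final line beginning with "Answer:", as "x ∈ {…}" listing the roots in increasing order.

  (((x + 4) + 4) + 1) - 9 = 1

Step 1. [(((x + 4) + 4) + 1) - 9 = 1] -9 is outermost — add 9 both sides, so sub: ((x + 4) + 4) + 1 = 10.
Step 2. [((x + 4) + 4) + 1 = 10] +1 is outermost — subtract 1 both sides ⇒ sub: (x + 4) + 4 = 9.
Step 3. [(x + 4) + 4 = 9] +4 is outermost — subtract 4 both sides. So sub: x + 4 = 5.
Step 4. [x + 4 = 5] the outer +4 inverts by subtracting 4, so sub: x = 1.

Answer: x ∈ {1}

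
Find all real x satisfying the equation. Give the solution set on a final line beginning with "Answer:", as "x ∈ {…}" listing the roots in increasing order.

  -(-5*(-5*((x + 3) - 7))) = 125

Step 1. [-(-5*(-5*((x + 3) - 7))) = 125] flip signs both sides ⇒ neg: -5*(-5*((x + 3) - 7)) = -125.
Step 2. [-5*(-5*((x + 3) - 7)) = -125] leading coefficient -5: divide by -5. So div: -5*((x + 3) - 7) = 25.
Step 3. [-5*((x + 3) - 7) = 25] LHS = -5·(…); ÷-5 both sides. So div: (x + 3) - 7 = -5.
Step 4. [(x + 3) - 7 = -5] add 7: x sits inside (… - 7). So sub: x + 3 = 2.
Step 5. [x + 3 = 2] 3 comes off first (subtract 3) ⇒ sub: x = -1.

Answer: x ∈ {-1}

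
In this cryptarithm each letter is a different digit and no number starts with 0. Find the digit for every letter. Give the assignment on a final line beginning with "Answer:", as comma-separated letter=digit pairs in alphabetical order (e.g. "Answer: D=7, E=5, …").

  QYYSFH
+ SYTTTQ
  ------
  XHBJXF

Step 1. [col 1: H + Q ≡ F (mod 10)] column 1 (H + Q ≡ F (mod 10), carry-in 0) doesn't pin Q yet; pick Q=1 and continue. So Q=1.
Step 2. [col 1: H + Q ≡ F (mod 10)] H=4 is one option consistent with column 1 (H + Q ≡ F (mod 10), carry-in 0) — take it ⇒ H=4.
Step 3. [col 1: H + Q ≡ F (mod 10)] column 1: given H=4, Q=1, carry-in 0, and digits 1,4 already taken and all letters distinct, H+Q≡F (mod 10) forces F=5, so F=5.
Step 4. [col 2: F + T ≡ X (mod 10)] no forcing yet in column 2 (carry-in 0); X=8 is free and consistent — try it. So X=8.
Step 5. [col 2: F + T ≡ X (mod 10)] from column 2 (F=5, X=8, carry-in 0, digits 1,4,5,8 already taken and all letters distinct): T must equal 3 ⇒ T=3.
Step 6. [col 3: S + T ≡ J (mod 10)] column 3 (S + T ≡ J (mod 10), carry-in 0) doesn't pin J yet; pick J=0 and continue, so J=0.
Step 7. [col 3: S + T ≡ J (mod 10)] column 3 reads S+T+carry(0)=J with T=3, J=0; with digits 0,1,3,4,5,8 already taken and all letters distinct, the only value for S is 7. So S=7.
Step 8. [col 4: Y + T ≡ B (mod 10)] column 4: given T=3, carry-in 1, and digits 0,1,3,4,5,7,8 already taken and all letters distinct, Y+T≡B (mod 10) forces B=6, so B=6.
Step 9. [col 4: Y + T ≡ B (mod 10)] column 4: given T=3, B=6, carry-in 1, and digits 0,1,3,4,5,6,7,8 already taken and all letters distinct, Y+T≡B (mod 10) forces Y=2. So Y=2.

Answer: B=6, F=5, H=4, J=0, Q=1, S=7, T=3, X=8, Y=2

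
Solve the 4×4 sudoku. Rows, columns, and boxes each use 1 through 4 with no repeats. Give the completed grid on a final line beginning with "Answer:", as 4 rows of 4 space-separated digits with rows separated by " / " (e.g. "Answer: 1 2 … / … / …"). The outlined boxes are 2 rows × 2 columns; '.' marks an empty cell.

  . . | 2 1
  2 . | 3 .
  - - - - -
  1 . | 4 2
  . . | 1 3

Step 1. [r1c1∈{3,4}] 3 has one home in col 1: r1c1, so r1c1=3.
Step 2. [r1c2∈{4}] only 4 remains possible at r1c2. So r1c2=4.
Step 3. [r2c2∈{1}] r2c2 is down to just 1. So r2c2=1.
Step 4. [r4c1∈{4}] only 4 remains possible at r4c1 ⇒ r4c1=4.
Step 5. [r4c2∈{2}] r4c2 is down to just 2, so r4c2=2.
Step 6. [r2c4∈{4}] r2c4's peers cover all but 4 ⇒ r2c4=4.
Step 7. [r3c2∈{3}] r3c2 has the single candidate 3. So r3c2=3.

Answer: 3 4 2 1 / 2 1 3 4 / 1 3 4 2 / 4 2 1 3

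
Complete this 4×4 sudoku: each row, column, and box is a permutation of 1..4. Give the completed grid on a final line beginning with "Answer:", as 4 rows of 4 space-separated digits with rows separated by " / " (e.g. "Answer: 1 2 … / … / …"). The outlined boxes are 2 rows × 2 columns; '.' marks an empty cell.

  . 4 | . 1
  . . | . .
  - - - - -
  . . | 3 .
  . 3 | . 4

Step 1. [r3c4∈{2}] r3c4 has the single candidate 2. So r3c4=2.
Step 2. [r2c2∈{1,2}] r2c2 is the only open cell in col 2 admitting 2. So r2c2=2.
Step 3. [r2c1∈{1,3}] in row 2, 1 fits only at r2c1 ⇒ r2c1=1.
Step 4. [r2c4∈{3}] only 3 remains possible at r2c4. So r2c4=3.
Step 5. [r1c1∈{3}] r1c1's peers cover all but 3 ⇒ r1c1=3.
Step 6. [r1c3∈{2}] r1c3 is down to just 2, so r1c3=2.
Step 7. [r4c1∈{2}] r4c1's peers cover all but 2, so r4c1=2.
Step 8. [r4c3∈{1}] r4c3 has the single candidate 1. So r4c3=1.
Step 9. [r3c2∈{1}] r3c2 has the single candidate 1. So r3c2=1.
Step 10. [r3c1∈{4}] r3c1's peers cover all but 4 ⇒ r3c1=4.
Step 11. [r2c3∈{4}] only 4 remains possible at r2c3, so r2c3=4.

Answer: 3 4 2 1 / 1 2 4 3 / 4 1 3 2 / 2 3 1 4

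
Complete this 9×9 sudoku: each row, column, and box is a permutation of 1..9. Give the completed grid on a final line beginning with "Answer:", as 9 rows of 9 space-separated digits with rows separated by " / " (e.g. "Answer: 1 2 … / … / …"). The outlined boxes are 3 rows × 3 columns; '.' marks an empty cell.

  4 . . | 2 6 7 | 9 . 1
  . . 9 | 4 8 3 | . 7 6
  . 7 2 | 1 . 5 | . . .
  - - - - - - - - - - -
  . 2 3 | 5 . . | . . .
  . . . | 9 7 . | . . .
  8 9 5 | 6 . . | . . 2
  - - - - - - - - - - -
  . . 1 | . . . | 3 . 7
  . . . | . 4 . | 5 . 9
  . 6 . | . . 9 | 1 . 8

Step 1. [r4c9∈{4}] r4c9's peers cover all but 4, so r4c9=4.
Step 2. [r8c6∈{1,2,6,8}] across row 8, 1 lands solely at r8c6 ⇒ r8c6=1.
Step 3. [r5c3∈{4,6}] col 3 places 6 nowhere but r5c3, so r5c3=6.
Step 4. [r5c7∈{8}] r5c7 has the single candidate 8. So r5c7=8.
Step 5. [r5c1∈{1}] r5c1 has the single candidate 1. So r5c1=1.
Step 6. [r3c9∈{3}] r3c9's peers cover all but 3, so r3c9=3.
Step 7. [r2c1∈{5}] r2c1 is down to just 5, so r2c1=5.
Step 8. [r7c4∈{8}] r7c4 is down to just 8, so r7c4=8.
Step 9. [r4c1∈{7}] r4c1's peers cover all but 7, so r4c1=7.
Step 10. [r8c8∈{2,6}] 6 has one home in row 8: r8c8 ⇒ r8c8=6.
Step 11. [r9c5∈{2,3,5}] row 9 places 5 nowhere but r9c5 ⇒ r9c5=5.
Step 12. [r9c3∈{4,7}] in col 3, 4 fits only at r9c3, so r9c3=4.
Step 13. [r8c1∈{2,3}] in row 8, 2 fits only at r8c1, so r8c1=2.
Step 14. [r1c3∈{8}] r1c3 is down to just 8 ⇒ r1c3=8.
Step 15. [r9c4∈{3,7}] row 9 places 7 nowhere but r9c4 ⇒ r9c4=7.
Step 16. [r7c8∈{2,4}] 4 has one home in row 7: r7c8, so r7c8=4.
Step 17. [r4c5∈{1}] r4c5's peers cover all but 1 ⇒ r4c5=1.
Step 18. [r5c6∈{2,4}] 2 has one home in row 5: r5c6. So r5c6=2.
Step 19. [r5c8∈{3,5}] across row 5, 3 lands solely at r5c8 ⇒ r5c8=3.
Step 20. [r9c1∈{3}] nothing but 3 survives at r9c1 ⇒ r9c1=3.
Step 21. [r7c2∈{5}] r7c2 has the single candidate 5. So r7c2=5.
Step 22. [r4c6∈{8}] r4c6's peers cover all but 8, so r4c6=8.
Step 23. [r8c4∈{3}] r8c4 has the single candidate 3 ⇒ r8c4=3.
Step 24. [r6c6∈{4}] only 4 remains possible at r6c6. So r6c6=4.
Step 25. [r7c6∈{6}] nothing but 6 survives at r7c6. So r7c6=6.
Step 26. [r4c7∈{6}] r4c7 is down to just 6 ⇒ r4c7=6.
Step 27. [r2c2∈{1}] r2c2 has the single candidate 1 ⇒ r2c2=1.
Step 28. [r1c8∈{5}] r1c8 is down to just 5 ⇒ r1c8=5.
Step 29. [r6c7∈{7}] r6c7 is down to just 7 ⇒ r6c7=7.
Step 30. [r4c8∈{9}] r4c8's peers cover all but 9. So r4c8=9.
Step 31. [r9c8∈{2}] r9c8 is down to just 2, so r9c8=2.
Step 32. [r3c5∈{9}] nothing but 9 survives at r3c5 ⇒ r3c5=9.
Step 33. [r8c2∈{8}] only 8 remains possible at r8c2. So r8c2=8.
Step 34. [r3c7∈{4}] r3c7 is down to just 4 ⇒ r3c7=4.
Step 35. [r2c7∈{2}] nothing but 2 survives at r2c7. So r2c7=2.
Step 36. [r6c5∈{3}] r6c5 is down to just 3. So r6c5=3.
Step 37. [r1c2∈{3}] r1c2 is down to just 3 ⇒ r1c2=3.
Step 38. [r3c8∈{8}] nothing but 8 survives at r3c8. So r3c8=8.
Step 39. [r3c1∈{6}] nothing but 6 survives at r3c1, so r3c1=6.
Step 40. [r5c2∈{4}] r5c2 has the single candidate 4, so r5c2=4.
Step 41. [r8c3∈{7}] nothing but 7 survives at r8c3. So r8c3=7.
Step 42. [r6c8∈{1}] r6c8 is down to just 1. So r6c8=1.
Step 43. [r7c5∈{2}] nothing but 2 survives at r7c5 ⇒ r7c5=2.
Step 44. [r7c1∈{9}] r7c1 has the single candidate 9, so r7c1=9.
Step 45. [r5c9∈{5}] r5c9 is down to just 5. So r5c9=5.

Answer: 4 3 8 2 6 7 9 5 1 / 5 1 9 4 8 3 2 7 6 / 6 7 2 1 9 5 4 8 3 / 7 2 3 5 1 8 6 9 4 / 1 4 6 9 7 2 8 3 5 / 8 9 5 6 3 4 7 1 2 / 9 5 1 8 2 6 3 4 7 / 2 8 7 3 4 1 5 6 9 / 3 6 4 7 5 9 1 2 8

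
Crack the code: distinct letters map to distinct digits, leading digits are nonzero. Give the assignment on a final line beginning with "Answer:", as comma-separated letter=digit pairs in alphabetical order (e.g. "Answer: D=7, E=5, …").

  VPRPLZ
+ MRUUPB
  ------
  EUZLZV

Step 1. [col 1: Z + B ≡ V (mod 10)] B=9 is one option consistent with column 1 (Z + B ≡ V (mod 10), carry-in 0) — take it, so B=9.
Step 2. [col 1: Z + B ≡ V (mod 10)] no forcing yet in column 1 (carry-in 0); Z=7 is free and consistent — try it ⇒ Z=7.
Step 3. [col 1: Z + B ≡ V (mod 10)] in column 1 we have Z+B≡V with carry-in 0; given Z=7, B=9 and digits 7,9 already taken and all letters distinct, that pins V to 6, so V=6.
Step 4. [col 2: L + P ≡ Z (mod 10)] column 2 (L + P ≡ Z (mod 10), carry-in 1) doesn't pin L yet; pick L=5 and continue, so L=5.
Step 5. [col 2: L + P ≡ Z (mod 10)] from column 2 (L=5, Z=7, carry-in 1, digits 5,6,7,9 already taken and all letters distinct): P must equal 1. So P=1.
Step 6. [col 3: P + U ≡ L (mod 10)] from column 3 (P=1, L=5, carry-in 0, digits 1,5,6,7,9 already taken and all letters distinct): U must equal 4 ⇒ U=4.
Step 7. [col 4: R + U ≡ Z (mod 10)] column 4 reads R+U+carry(0)=Z with U=4, Z=7; with digits 1,4,5,6,7,9 already taken and all letters distinct, the only value for R is 3, so R=3.
Step 8. [col 6: V + M ≡ E (mod 10)] in column 6 we have V+M≡E with carry-in 0; given V=6 and digits 1,3,4,5,6,7,9 already taken and all letters distinct, that pins M to 2 ⇒ M=2.
Step 9. [col 6: V + M ≡ E (mod 10)] from column 6 (V=6, M=2, carry-in 0, digits 1,2,3,4,5,6,7,9 already taken and all letters distinct): E must equal 8 ⇒ E=8.

Answer: B=9, E=8, L=5, M=2, P=1, R=3, U=4, V=6, Z=7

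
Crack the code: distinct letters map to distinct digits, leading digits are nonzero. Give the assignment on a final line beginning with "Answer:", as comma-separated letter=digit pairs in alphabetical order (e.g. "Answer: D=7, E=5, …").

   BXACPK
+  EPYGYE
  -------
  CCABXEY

Step 1. [col 1: K + E ≡ Y (mod 10)] no forcing yet in column 1 (carry-in 0); Y=7 is free and consistent — try it. So Y=7.
Step 2. [C] adding two 6-digit numbers gives at most 6+1 digits, and here it does — C is that final carry and must be 1. So C=1.
Step 3. [col 1: K + E ≡ Y (mod 10)] E=8 is one option consistent with column 1 (K + E ≡ Y (mod 10), carry-in 0) — take it, so E=8.
Step 4. [col 1: K + E ≡ Y (mod 10)] column 1 reads K+E+carry(0)=Y with E=8, Y=7; with digits 1,7,8 already taken and all letters distinct, the only value for K is 9. So K=9.
Step 5. [col 2: P + Y ≡ E (mod 10)] column 2 reads P+Y+carry(1)=E with Y=7, E=8; with digits 1,7,8,9 already taken and all letters distinct, the only value for P is 0 ⇒ P=0.
Step 6. [col 3: C + G ≡ X (mod 10)] several values work for X in column 3 (C + G ≡ X (mod 10), carry-in 0); try X=5. So X=5.
Step 7. [col 3: C + G ≡ X (mod 10)] in column 3 we have C+G≡X with carry-in 0; given C=1, X=5 and digits 0,1,5,7,8,9 already taken and all letters distinct, that pins G to 4. So G=4.
Step 8. [col 4: A + Y ≡ B (mod 10)] from column 4 (Y=7, carry-in 0, digits 0,1,4,5,7,8,9 already taken and all letters distinct): A must equal 6 ⇒ A=6.
Step 9. [col 4: A + Y ≡ B (mod 10)] column 4: given A=6, Y=7, carry-in 0, and digits 0,1,4,5,6,7,8,9 already taken and all letters distinct, A+Y≡B (mod 10) forces B=3 ⇒ B=3.

Answer: A=6, B=3, C=1, E=8, G=4, K=9, P=0, X=5, Y=7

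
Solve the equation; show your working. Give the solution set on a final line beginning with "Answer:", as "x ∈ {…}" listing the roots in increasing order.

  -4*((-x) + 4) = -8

Step 1. [-4*((-x) + 4) = -8] divide by the outer -4 ⇒ div: (-x) + 4 = 2.
Step 2. [(-x) + 4 = 2] the outer +4 inverts by subtracting 4 ⇒ sub: -x = -2.
Step 3. [-x = -2] flip signs both sides ⇒ neg: x = 2.

Answer: x ∈ {2}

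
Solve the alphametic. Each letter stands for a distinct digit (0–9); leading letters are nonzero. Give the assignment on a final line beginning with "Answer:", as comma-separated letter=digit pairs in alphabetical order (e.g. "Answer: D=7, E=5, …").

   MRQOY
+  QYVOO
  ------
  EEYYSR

Step 1. [col 1: Y + O ≡ R (mod 10)] no forcing yet in column 1 (carry-in 0); R=9 is free and consistent — try it ⇒ R=9.
Step 2. [col 1: Y + O ≡ R (mod 10)] Y=4 is one option consistent with column 1 (Y + O ≡ R (mod 10), carry-in 0) — take it, so Y=4.
Step 3. [E] adding two 5-digit numbers gives at most 5+1 digits, and here it does — E is that final carry and must be 1, so E=1.
Step 4. [col 1: Y + O ≡ R (mod 10)] column 1: given Y=4, R=9, carry-in 0, and digits 1,4,9 already taken and all letters distinct, Y+O≡R (mod 10) forces O=5, so O=5.
Step 5. [col 2: O + O ≡ S (mod 10)] from column 2 (O=5, carry-in 0, digits 1,4,5,9 already taken and all letters distinct): S must equal 0 ⇒ S=0.
Step 6. [col 3: Q + V ≡ Y (mod 10)] several values work for V in column 3 (Q + V ≡ Y (mod 10), carry-in 1); try V=6, so V=6.
Step 7. [col 3: Q + V ≡ Y (mod 10)] from column 3 (V=6, Y=4, carry-in 1, digits 0,1,4,5,6,9 already taken and all letters distinct): Q must equal 7, so Q=7.
Step 8. [col 5: M + Q ≡ E (mod 10)] in column 5 we have M+Q≡E with carry-in 1; given Q=7, E=1 and digits 0,1,4,5,6,7,9 already taken and all letters distinct, that pins M to 3. So M=3.

Answer: E=1, M=3, O=5, Q=7, R=9, S=0, V=6, Y=4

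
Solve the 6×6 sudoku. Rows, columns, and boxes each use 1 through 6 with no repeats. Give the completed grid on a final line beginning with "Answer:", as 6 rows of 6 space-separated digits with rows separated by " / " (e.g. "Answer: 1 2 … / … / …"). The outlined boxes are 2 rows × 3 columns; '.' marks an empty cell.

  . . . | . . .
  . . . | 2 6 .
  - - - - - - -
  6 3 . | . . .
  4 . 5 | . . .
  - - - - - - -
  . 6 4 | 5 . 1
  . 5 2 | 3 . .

Step 1. [r3c3∈{1}] nothing but 1 survives at r3c3. So r3c3=1.
Step 2. [r1c1∈{1,2,3,5}] 2 has one home in col 1: r1c1. So r1c1=2.
Step 3. [r2c1∈{1,3,5}] col 1 places 5 nowhere but r2c1 ⇒ r2c1=5.
Step 4. [r3c4∈{4}] r3c4 is down to just 4, so r3c4=4.
Step 5. [r1c4∈{1}] r1c4's peers cover all but 1 ⇒ r1c4=1.
Step 6. [r1c2∈{4}] nothing but 4 survives at r1c2. So r1c2=4.
Step 7. [r5c5∈{2}] only 2 remains possible at r5c5, so r5c5=2.
Step 8. [r2c6∈{3,4}] 4 has one home in row 2: r2c6 ⇒ r2c6=4.
Step 9. [r3c6∈{2,5}] across row 3, 2 lands solely at r3c6. So r3c6=2.
Step 10. [r1c6∈{3,5}] across col 6, 5 lands solely at r1c6 ⇒ r1c6=5.
Step 11. [r4c6∈{3,6}] 3 has one home in col 6: r4c6. So r4c6=3.
Step 12. [r1c5∈{3}] r1c5's peers cover all but 3. So r1c5=3.
Step 13. [r6c5∈{4}] only 4 remains possible at r6c5. So r6c5=4.
Step 14. [r1c3∈{6}] r1c3's peers cover all but 6. So r1c3=6.
Step 15. [r2c3∈{3}] nothing but 3 survives at r2c3, so r2c3=3.
Step 16. [r4c2∈{2}] only 2 remains possible at r4c2. So r4c2=2.
Step 17. [r4c4∈{6}] r4c4 is down to just 6 ⇒ r4c4=6.
Step 18. [r2c2∈{1}] nothing but 1 survives at r2c2, so r2c2=1.
Step 19. [r3c5∈{5}] r3c5 is down to just 5, so r3c5=5.
Step 20. [r4c5∈{1}] only 1 remains possible at r4c5. So r4c5=1.
Step 21. [r6c6∈{6}] r6c6's peers cover all but 6 ⇒ r6c6=6.
Step 22. [r6c1∈{1}] only 1 remains possible at r6c1 ⇒ r6c1=1.
Step 23. [r5c1∈{3}] r5c1 has the single candidate 3 ⇒ r5c1=3.

Answer: 2 4 6 1 3 5 / 5 1 3 2 6 4 / 6 3 1 4 5 2 / 4 2 5 6 1 3 / 3 6 4 5 2 1 / 1 5 2 3 4 6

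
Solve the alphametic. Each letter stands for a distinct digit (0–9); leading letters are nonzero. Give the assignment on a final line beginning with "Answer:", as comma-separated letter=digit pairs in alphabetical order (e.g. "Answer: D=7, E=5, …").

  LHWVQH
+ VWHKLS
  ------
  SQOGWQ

Step 1. [col 1: H + S ≡ Q (mod 10)] column 1 (H + S ≡ Q (mod 10), carry-in 0) doesn't pin Q yet; pick Q=1 and continue, so Q=1.
Step 2. [col 1: H + S ≡ Q (mod 10)] S=8 is one option consistent with column 1 (H + S ≡ Q (mod 10), carry-in 0) — take it ⇒ S=8.
Step 3. [col 1: H + S ≡ Q (mod 10)] from column 1 (S=8, Q=1, carry-in 0, digits 1,8 already taken and all letters distinct): H must equal 3 ⇒ H=3.
Step 4. [col 2: Q + L ≡ W (mod 10)] W=7 is one option consistent with column 2 (Q + L ≡ W (mod 10), carry-in 1) — take it. So W=7.
Step 5. [col 2: Q + L ≡ W (mod 10)] from column 2 (Q=1, W=7, carry-in 1, digits 1,3,7,8 already taken and all letters distinct): L must equal 5. So L=5.
Step 6. [col 3: V + K ≡ G (mod 10)] no forcing yet in column 3 (carry-in 0); K=4 is free and consistent — try it ⇒ K=4.
Step 7. [col 3: V + K ≡ G (mod 10)] no forcing yet in column 3 (carry-in 0); V=2 is free and consistent — try it ⇒ V=2.
Step 8. [col 3: V + K ≡ G (mod 10)] column 3: given V=2, K=4, carry-in 0, and digits 1,2,3,4,5,7,8 already taken and all letters distinct, V+K≡G (mod 10) forces G=6, so G=6.
Step 9. [col 4: W + H ≡ O (mod 10)] from column 4 (W=7, H=3, carry-in 0, digits 1,2,3,4,5,6,7,8 already taken and all letters distinct): O must equal 0. So O=0.

Answer: G=6, H=3, K=4, L=5, O=0, Q=1, S=8, V=2, W=7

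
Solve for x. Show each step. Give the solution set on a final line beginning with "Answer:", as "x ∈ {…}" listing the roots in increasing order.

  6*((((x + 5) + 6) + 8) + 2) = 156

Step 1. [6*((((x + 5) + 6) + 8) + 2) = 156] 6·(inner) — divide through by 6, so div: (((x + 5) + 6) + 8) + 2 = 26.
Step 2. [(((x + 5) + 6) + 8) + 2 = 26] peel the +2: subtract 2 from each side ⇒ sub: ((x + 5) + 6) + 8 = 24.
Step 3. [((x + 5) + 6) + 8 = 24] 8 comes off first (subtract 8) ⇒ sub: (x + 5) + 6 = 16.
Step 4. [(x + 5) + 6 = 16] subtract 6: x sits inside (… + 6) ⇒ sub: x + 5 = 10.
Step 5. [x + 5 = 10] the outer +5 inverts by subtracting 5 ⇒ sub: x = 5.

Answer: x ∈ {5}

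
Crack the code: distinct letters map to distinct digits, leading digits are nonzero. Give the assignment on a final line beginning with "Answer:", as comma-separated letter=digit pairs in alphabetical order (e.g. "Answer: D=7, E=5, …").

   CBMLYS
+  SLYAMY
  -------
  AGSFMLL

Step 1. [A] the sum has 7 digits but both addends have 6; that extra leading digit A is the final carry, namely 1 ⇒ A=1.
Step 2. [col 1: S + Y ≡ L (mod 10)] several values work for Y in column 1 (S + Y ≡ L (mod 10), carry-in 0); try Y=7, so Y=7.
Step 3. [col 1: S + Y ≡ L (mod 10)] several values work for S in column 1 (S + Y ≡ L (mod 10), carry-in 0); try S=9 ⇒ S=9.
Step 4. [col 1: S + Y ≡ L (mod 10)] from column 1 (S=9, Y=7, carry-in 0, digits 1,7,9 already taken and all letters distinct): L must equal 6, so L=6.
Step 5. [col 2: Y + M ≡ L (mod 10)] from column 2 (Y=7, L=6, carry-in 1, digits 1,6,7,9 already taken and all letters distinct): M must equal 8, so M=8.
Step 6. [col 4: M + Y ≡ F (mod 10)] from column 4 (M=8, Y=7, carry-in 0, digits 1,6,7,8,9 already taken and all letters distinct): F must equal 5. So F=5.
Step 7. [col 5: B + L ≡ S (mod 10)] in column 5 we have B+L≡S with carry-in 1; given L=6, S=9 and digits 1,5,6,7,8,9 already taken and all letters distinct, that pins B to 2. So B=2.
Step 8. [col 6: C + S ≡ G (mod 10)] column 6 reads C+S+carry(0)=G with S=9; with digits 1,2,5,6,7,8,9 already taken and all letters distinct, the only value for G is 3 ⇒ G=3.
Step 9. [col 6: C + S ≡ G (mod 10)] column 6 reads C+S+carry(0)=G with S=9, G=3; with digits 1,2,3,5,6,7,8,9 already taken and all letters distinct, the only value for C is 4, so C=4.

Answer: A=1, B=2, C=4, F=5, G=3, L=6, M=8, S=9, Y=7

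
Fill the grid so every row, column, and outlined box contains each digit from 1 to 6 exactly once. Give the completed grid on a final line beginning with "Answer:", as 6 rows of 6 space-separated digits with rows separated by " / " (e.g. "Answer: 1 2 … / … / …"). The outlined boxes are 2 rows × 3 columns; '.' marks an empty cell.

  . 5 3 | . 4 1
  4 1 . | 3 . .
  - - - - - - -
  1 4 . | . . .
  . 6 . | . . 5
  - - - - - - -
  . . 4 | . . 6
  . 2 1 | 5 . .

Step 1. [r4c3∈{2}] r4c3 has the single candidate 2. So r4c3=2.
Step 2. [r6c5∈{3}] r6c5 has the single candidate 3, so r6c5=3.
Step 3. [r2c6∈{2}] only 2 remains possible at r2c6. So r2c6=2.
Step 4. [r1c4∈{6}] r1c4 has the single candidate 6. So r1c4=6.
Step 5. [r3c4∈{2}] r3c4 is down to just 2 ⇒ r3c4=2.
Step 6. [r4c5∈{1}] r4c5's peers cover all but 1, so r4c5=1.
Step 7. [r5c1∈{3,5}] across row 5, 5 lands solely at r5c1. So r5c1=5.
Step 8. [r2c3∈{6}] r2c3 is down to just 6. So r2c3=6.
Step 9. [r3c6∈{3}] only 3 remains possible at r3c6. So r3c6=3.
Step 10. [r5c4∈{1}] r5c4's peers cover all but 1. So r5c4=1.
Step 11. [r4c4∈{4}] only 4 remains possible at r4c4. So r4c4=4.
Step 12. [r1c1∈{2}] r1c1's peers cover all but 2, so r1c1=2.
Step 13. [r3c5∈{6}] r3c5's peers cover all but 6, so r3c5=6.
Step 14. [r4c1∈{3}] only 3 remains possible at r4c1, so r4c1=3.
Step 15. [r3c3∈{5}] nothing but 5 survives at r3c3 ⇒ r3c3=5.
Step 16. [r5c5∈{2}] r5c5's peers cover all but 2, so r5c5=2.
Step 17. [r2c5∈{5}] r2c5 has the single candidate 5. So r2c5=5.
Step 18. [r6c1∈{6}] nothing but 6 survives at r6c1, so r6c1=6.
Step 19. [r5c2∈{3}] r5c2's peers cover all but 3 ⇒ r5c2=3.
Step 20. [r6c6∈{4}] nothing but 4 survives at r6c6 ⇒ r6c6=4.

Answer: 2 5 3 6 4 1 / 4 1 6 3 5 2 / 1 4 5 2 6 3 / 3 6 2 4 1 5 / 5 3 4 1 2 6 / 6 2 1 5 3 4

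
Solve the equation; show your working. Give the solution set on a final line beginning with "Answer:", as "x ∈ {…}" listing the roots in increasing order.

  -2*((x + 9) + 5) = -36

Step 1. [-2*((x + 9) + 5) = -36] -2·(inner) — divide through by -2. So div: (x + 9) + 5 = 18.
Step 2. [(x + 9) + 5 = 18] 5 comes off first (subtract 5), so sub: x + 9 = 13.
Step 3. [x + 9 = 13] peel the +9: subtract 9 from each side ⇒ sub: x = 4.

Answer: x ∈ {4}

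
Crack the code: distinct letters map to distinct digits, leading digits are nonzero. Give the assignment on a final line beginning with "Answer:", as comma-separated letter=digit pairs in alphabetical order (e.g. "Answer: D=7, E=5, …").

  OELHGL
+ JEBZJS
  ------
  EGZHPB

Step 1. [col 1: L + S ≡ B (mod 10)] several values work for S in column 1 (L + S ≡ B (mod 10), carry-in 0); try S=8, so S=8.
Step 2. [col 1: L + S ≡ B (mod 10)] column 1 (L + S ≡ B (mod 10), carry-in 0) doesn't pin L yet; pick L=6 and continue. So L=6.
Step 3. [col 1: L + S ≡ B (mod 10)] column 1: given L=6, S=8, carry-in 0, and digits 6,8 already taken and all letters distinct, L+S≡B (mod 10) forces B=4, so B=4.
Step 4. [col 2: G + J ≡ P (mod 10)] several values work for G in column 2 (G + J ≡ P (mod 10), carry-in 1); try G=7. So G=7.
Step 5. [col 2: G + J ≡ P (mod 10)] several values work for P in column 2 (G + J ≡ P (mod 10), carry-in 1); try P=9. So P=9.
Step 6. [col 2: G + J ≡ P (mod 10)] column 2: given G=7, P=9, carry-in 1, and digits 4,6,7,8,9 already taken and all letters distinct, G+J≡P (mod 10) forces J=1, so J=1.
Step 7. [col 3: H + Z ≡ H (mod 10)] column 3: given nothing yet, carry-in 0, and digits 1,4,6,7,8,9 already taken and all letters distinct, H+Z≡H (mod 10) forces Z=0, so Z=0.
Step 8. [col 3: H + Z ≡ H (mod 10)] column 3 (H + Z ≡ H (mod 10), carry-in 0) doesn't pin H yet; pick H=5 and continue. So H=5.
Step 9. [col 5: E + E ≡ G (mod 10)] from column 5 (G=7, carry-in 1, digits 0,1,4,5,6,7,8,9 already taken and all letters distinct): E must equal 3, so E=3.
Step 10. [col 6: O + J ≡ E (mod 10)] column 6: given J=1, E=3, carry-in 0, and digits 0,1,3,4,5,6,7,8,9 already taken and all letters distinct, O+J≡E (mod 10) forces O=2 ⇒ O=2.

Answer: B=4, E=3, G=7, H=5, J=1, L=6, O=2, P=9, S=8, Z=0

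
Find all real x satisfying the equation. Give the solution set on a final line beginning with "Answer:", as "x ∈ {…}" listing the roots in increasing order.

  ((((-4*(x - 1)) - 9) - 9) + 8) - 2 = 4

Step 1. [((((-4*(x - 1)) - 9) - 9) + 8) - 2 = 4] 2 comes off first (add 2). So sub: (((-4*(x - 1)) - 9) - 9) + 8 = 6.
Step 2. [(((-4*(x - 1)) - 9) - 9) + 8 = 6] the outer +8 inverts by subtracting 8. So sub: ((-4*(x - 1)) - 9) - 9 = -2.
Step 3. [((-4*(x - 1)) - 9) - 9 = -2] 9 comes off first (add 9). So sub: (-4*(x - 1)) - 9 = 7.
Step 4. [(-4*(x - 1)) - 9 = 7] 9 comes off first (add 9), so sub: -4*(x - 1) = 16.
Step 5. [-4*(x - 1) = 16] leading coefficient -4: divide by -4 ⇒ div: x - 1 = -4.
Step 6. [x - 1 = -4] add 1: x sits inside (… - 1). So sub: x = -3.

Answer: x ∈ {-3}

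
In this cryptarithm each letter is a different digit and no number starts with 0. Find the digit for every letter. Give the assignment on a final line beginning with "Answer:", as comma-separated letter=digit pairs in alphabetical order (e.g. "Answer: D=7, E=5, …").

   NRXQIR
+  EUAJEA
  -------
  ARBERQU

Step 1. [col 1: R + A ≡ U (mod 10)] several values work for A in column 1 (R + A ≡ U (mod 10), carry-in 0); try A=1 ⇒ A=1.
Step 2. [col 1: R + A ≡ U (mod 10)] no forcing yet in column 1 (carry-in 0); R=4 is free and consistent — try it ⇒ R=4.
Step 3. [col 1: R + A ≡ U (mod 10)] from column 1 (R=4, A=1, carry-in 0, digits 1,4 already taken and all letters distinct): U must equal 5. So U=5.
Step 4. [col 2: I + E ≡ Q (mod 10)] column 2 (I + E ≡ Q (mod 10), carry-in 0) doesn't pin E yet; pick E=8 and continue. So E=8.
Step 5. [col 2: I + E ≡ Q (mod 10)] several values work for Q in column 2 (I + E ≡ Q (mod 10), carry-in 0); try Q=0. So Q=0.
Step 6. [col 2: I + E ≡ Q (mod 10)] column 2: given E=8, Q=0, carry-in 0, and digits 0,1,4,5,8 already taken and all letters distinct, I+E≡Q (mod 10) forces I=2 ⇒ I=2.
Step 7. [col 3: Q + J ≡ R (mod 10)] from column 3 (Q=0, R=4, carry-in 1, digits 0,1,2,4,5,8 already taken and all letters distinct): J must equal 3. So J=3.
Step 8. [col 4: X + A ≡ E (mod 10)] from column 4 (A=1, E=8, carry-in 0, digits 0,1,2,3,4,5,8 already taken and all letters distinct): X must equal 7, so X=7.
Step 9. [col 5: R + U ≡ B (mod 10)] column 5: given R=4, U=5, carry-in 0, and digits 0,1,2,3,4,5,7,8 already taken and all letters distinct, R+U≡B (mod 10) forces B=9 ⇒ B=9.
Step 10. [col 6: N + E ≡ R (mod 10)] from column 6 (E=8, R=4, carry-in 0, digits 0,1,2,3,4,5,7,8,9 already taken and all letters distinct): N must equal 6. So N=6.

Answer: A=1, B=9, E=8, I=2, J=3, N=6, Q=0, R=4, U=5, X=7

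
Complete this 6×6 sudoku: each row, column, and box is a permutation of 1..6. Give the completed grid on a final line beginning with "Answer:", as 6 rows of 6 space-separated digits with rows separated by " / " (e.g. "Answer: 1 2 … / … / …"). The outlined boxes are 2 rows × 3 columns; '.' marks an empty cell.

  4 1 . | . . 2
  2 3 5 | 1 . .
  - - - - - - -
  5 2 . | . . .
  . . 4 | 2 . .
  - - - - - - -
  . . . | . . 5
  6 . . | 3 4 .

Step 1. [r2c5∈{6}] nothing but 6 survives at r2c5, so r2c5=6.
Step 2. [r6c6∈{1}] r6c6 has the single candidate 1, so r6c6=1.
Step 3. [r1c5∈{3,5}] in row 1, 3 fits only at r1c5 ⇒ r1c5=3.
Step 4. [r3c5∈{1}] r3c5 has the single candidate 1, so r3c5=1.
Step 5. [r5c3∈{1,2,3}] r5c3 is the only open cell in col 3 admitting 1 ⇒ r5c3=1.
Step 6. [r3c3∈{3,6}] col 3 places 3 nowhere but r3c3, so r3c3=3.
Step 7. [r3c4∈{4,6}] 4 has one home in col 4: r3c4 ⇒ r3c4=4.
Step 8. [r3c6∈{6}] nothing but 6 survives at r3c6 ⇒ r3c6=6.
Step 9. [r6c3∈{2}] r6c3's peers cover all but 2 ⇒ r6c3=2.
Step 10. [r2c6∈{4}] only 4 remains possible at r2c6 ⇒ r2c6=4.
Step 11. [r1c3∈{6}] r1c3's peers cover all but 6. So r1c3=6.
Step 12. [r4c5∈{5}] r4c5 is down to just 5, so r4c5=5.
Step 13. [r5c1∈{3}] only 3 remains possible at r5c1, so r5c1=3.
Step 14. [r5c4∈{6}] r5c4 is down to just 6 ⇒ r5c4=6.
Step 15. [r4c6∈{3}] r4c6's peers cover all but 3. So r4c6=3.
Step 16. [r6c2∈{5}] r6c2 is down to just 5, so r6c2=5.
Step 17. [r1c4∈{5}] only 5 remains possible at r1c4 ⇒ r1c4=5.
Step 18. [r5c5∈{2}] r5c5 is down to just 2. So r5c5=2.
Step 19. [r5c2∈{4}] r5c2's peers cover all but 4. So r5c2=4.
Step 20. [r4c1∈{1}] nothing but 1 survives at r4c1 ⇒ r4c1=1.
Step 21. [r4c2∈{6}] only 6 remains possible at r4c2 ⇒ r4c2=6.

Answer: 4 1 6 5 3 2 / 2 3 5 1 6 4 / 5 2 3 4 1 6 / 1 6 4 2 5 3 / 3 4 1 6 2 5 / 6 5 2 3 4 1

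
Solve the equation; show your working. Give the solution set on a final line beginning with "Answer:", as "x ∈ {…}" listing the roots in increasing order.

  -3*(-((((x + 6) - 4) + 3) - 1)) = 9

Step 1. [-3*(-((((x + 6) - 4) + 3) - 1)) = 9] LHS = -3·(…); ÷-3 both sides. So div: -((((x + 6) - 4) + 3) - 1) = -3.
Step 2. [-((((x + 6) - 4) + 3) - 1) = -3] flip signs both sides ⇒ neg: (((x + 6) - 4) + 3) - 1 = 3.
Step 3. [(((x + 6) - 4) + 3) - 1 = 3] peel the -1: add 1 from each side ⇒ sub: ((x + 6) - 4) + 3 = 4.
Step 4. [((x + 6) - 4) + 3 = 4] the outer +3 inverts by subtracting 3 ⇒ sub: (x + 6) - 4 = 1.
Step 5. [(x + 6) - 4 = 1] 4 comes off first (add 4). So sub: x + 6 = 5.
Step 6. [x + 6 = 5] the outer +6 inverts by subtracting 6, so sub: x = -1.

Answer: x ∈ {-1}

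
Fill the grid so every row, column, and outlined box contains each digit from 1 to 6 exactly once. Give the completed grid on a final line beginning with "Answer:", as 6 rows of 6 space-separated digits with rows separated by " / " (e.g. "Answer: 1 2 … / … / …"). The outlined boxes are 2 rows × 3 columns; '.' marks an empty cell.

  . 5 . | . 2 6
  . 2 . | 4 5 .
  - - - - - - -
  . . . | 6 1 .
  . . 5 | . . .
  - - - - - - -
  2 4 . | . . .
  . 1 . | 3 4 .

Step 1. [r2c6∈{1,3}] box 2 places 3 nowhere but r2c6, so r2c6=3.
Step 2. [r4c1∈{1,3,4,6}] in row 4, 1 fits only at r4c1, so r4c1=1.
Step 3. [r3c6∈{2,4,5}] 5 has one home in row 3: r3c6. So r3c6=5.
Step 4. [r3c2∈{3}] r3c2's peers cover all but 3. So r3c2=3.
Step 5. [r6c3∈{6}] only 6 remains possible at r6c3 ⇒ r6c3=6.
Step 6. [r1c1∈{3,4}] across col 1, 3 lands solely at r1c1, so r1c1=3.
Step 7. [r1c3∈{1,4}] row 1 places 4 nowhere but r1c3. So r1c3=4.
Step 8. [r5c4∈{1,5}] 5 has one home in row 5: r5c4, so r5c4=5.
Step 9. [r4c6∈{2,4}] across row 4, 4 lands solely at r4c6, so r4c6=4.
Step 10. [r5c5∈{6}] r5c5 has the single candidate 6 ⇒ r5c5=6.
Step 11. [r4c5∈{3}] r4c5 is down to just 3 ⇒ r4c5=3.
Step 12. [r3c3∈{2}] only 2 remains possible at r3c3, so r3c3=2.
Step 13. [r2c3∈{1}] r2c3 is down to just 1, so r2c3=1.
Step 14. [r5c3∈{3}] r5c3 is down to just 3. So r5c3=3.
Step 15. [r4c4∈{2}] nothing but 2 survives at r4c4, so r4c4=2.
Step 16. [r6c6∈{2}] r6c6 is down to just 2. So r6c6=2.
Step 17. [r6c1∈{5}] r6c1 has the single candidate 5. So r6c1=5.
Step 18. [r1c4∈{1}] r1c4 is down to just 1 ⇒ r1c4=1.
Step 19. [r4c2∈{6}] nothing but 6 survives at r4c2. So r4c2=6.
Step 20. [r5c6∈{1}] r5c6's peers cover all but 1. So r5c6=1.
Step 21. [r3c1∈{4}] r3c1's peers cover all but 4, so r3c1=4.
Step 22. [r2c1∈{6}] r2c1 is down to just 6, so r2c1=6.

Answer: 3 5 4 1 2 6 / 6 2 1 4 5 3 / 4 3 2 6 1 5 / 1 6 5 2 3 4 / 2 4 3 5 6 1 / 5 1 6 3 4 2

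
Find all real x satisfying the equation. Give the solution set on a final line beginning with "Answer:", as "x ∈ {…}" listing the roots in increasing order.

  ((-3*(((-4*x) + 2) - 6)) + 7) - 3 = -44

Step 1. [((-3*(((-4*x) + 2) - 6)) + 7) - 3 = -44] peel the -3: add 3 from each side. So sub: (-3*(((-4*x) + 2) - 6)) + 7 = -41.
Step 2. [(-3*(((-4*x) + 2) - 6)) + 7 = -41] 7 comes off first (subtract 7), so sub: -3*(((-4*x) + 2) - 6) = -48.
Step 3. [-3*(((-4*x) + 2) - 6) = -48] -3·(inner) — divide through by -3 ⇒ div: ((-4*x) + 2) - 6 = 16.
Step 4. [((-4*x) + 2) - 6 = 16] peel the -6: add 6 from each side. So sub: (-4*x) + 2 = 22.
Step 5. [(-4*x) + 2 = 22] the outer +2 inverts by subtracting 2. So sub: -4*x = 20.
Step 6. [-4*x = 20] -4 out front; divide by -4 ⇒ div: x = -5.

Answer: x ∈ {-5}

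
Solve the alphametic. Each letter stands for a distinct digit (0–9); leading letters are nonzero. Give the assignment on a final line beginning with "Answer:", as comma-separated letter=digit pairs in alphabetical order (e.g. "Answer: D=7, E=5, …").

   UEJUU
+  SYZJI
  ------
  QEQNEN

Step 1. [col 1: U + I ≡ N (mod 10)] U=5 is one option consistent with column 1 (U + I ≡ N (mod 10), carry-in 0) — take it, so U=5.
Step 2. [Q] Q is the leading digit of a 6-digit sum of two 5-digit numbers; the final carry is exactly 1. So Q=1.
Step 3. [col 1: U + I ≡ N (mod 10)] column 1 (U + I ≡ N (mod 10), carry-in 0) doesn't pin N yet; pick N=8 and continue ⇒ N=8.
Step 4. [col 1: U + I ≡ N (mod 10)] in column 1 we have U+I≡N with carry-in 0; given U=5, N=8 and digits 1,5,8 already taken and all letters distinct, that pins I to 3. So I=3.
Step 5. [col 2: U + J ≡ E (mod 10)] several values work for E in column 2 (U + J ≡ E (mod 10), carry-in 0); try E=2. So E=2.
Step 6. [col 2: U + J ≡ E (mod 10)] column 2 reads U+J+carry(0)=E with U=5, E=2; with digits 1,2,3,5,8 already taken and all letters distinct, the only value for J is 7, so J=7.
Step 7. [col 3: J + Z ≡ N (mod 10)] column 3 reads J+Z+carry(1)=N with J=7, N=8; with digits 1,2,3,5,7,8 already taken and all letters distinct, the only value for Z is 0. So Z=0.
Step 8. [col 4: E + Y ≡ Q (mod 10)] from column 4 (E=2, Q=1, carry-in 0, digits 0,1,2,3,5,7,8 already taken and all letters distinct): Y must equal 9 ⇒ Y=9.
Step 9. [col 5: U + S ≡ E (mod 10)] column 5: given U=5, E=2, carry-in 1, and digits 0,1,2,3,5,7,8,9 already taken and all letters distinct, U+S≡E (mod 10) forces S=6, so S=6.

Answer: E=2, I=3, J=7, N=8, Q=1, S=6, U=5, Y=9, Z=0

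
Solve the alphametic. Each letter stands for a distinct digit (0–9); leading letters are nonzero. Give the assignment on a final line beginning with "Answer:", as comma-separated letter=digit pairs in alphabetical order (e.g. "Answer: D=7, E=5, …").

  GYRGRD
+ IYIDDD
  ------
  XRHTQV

Step 1. [col 1: D + D ≡ V (mod 10)] D=7 is one option consistent with column 1 (D + D ≡ V (mod 10), carry-in 0) — take it. So D=7.
Step 2. [col 1: D + D ≡ V (mod 10)] column 1 reads D+D+carry(0)=V with D=7; with digits 7 already taken and all letters distinct, the only value for V is 4. So V=4.
Step 3. [col 2: R + D ≡ Q (mod 10)] no forcing yet in column 2 (carry-in 1); R=2 is free and consistent — try it. So R=2.
Step 4. [col 2: R + D ≡ Q (mod 10)] column 2: given R=2, D=7, carry-in 1, and digits 2,4,7 already taken and all letters distinct, R+D≡Q (mod 10) forces Q=0 ⇒ Q=0.
Step 5. [col 3: G + D ≡ T (mod 10)] no forcing yet in column 3 (carry-in 1); T=1 is free and consistent — try it ⇒ T=1.
Step 6. [col 3: G + D ≡ T (mod 10)] column 3 reads G+D+carry(1)=T with D=7, T=1; with digits 0,1,2,4,7 already taken and all letters distinct, the only value for G is 3, so G=3.
Step 7. [col 4: R + I ≡ H (mod 10)] column 4 (R + I ≡ H (mod 10), carry-in 1) doesn't pin H yet; pick H=8 and continue. So H=8.
Step 8. [col 4: R + I ≡ H (mod 10)] column 4: given R=2, H=8, carry-in 1, and digits 0,1,2,3,4,7,8 already taken and all letters distinct, R+I≡H (mod 10) forces I=5. So I=5.
Step 9. [col 5: Y + Y ≡ R (mod 10)] in column 5 we have Y+Y≡R with carry-in 0; given R=2 and digits 0,1,2,3,4,5,7,8 already taken and all letters distinct, that pins Y to 6. So Y=6.
Step 10. [col 6: G + I ≡ X (mod 10)] from column 6 (G=3, I=5, carry-in 1, digits 0,1,2,3,4,5,6,7,8 already taken and all letters distinct): X must equal 9 ⇒ X=9.

Answer: D=7, G=3, H=8, I=5, Q=0, R=2, T=1, V=4, X=9, Y=6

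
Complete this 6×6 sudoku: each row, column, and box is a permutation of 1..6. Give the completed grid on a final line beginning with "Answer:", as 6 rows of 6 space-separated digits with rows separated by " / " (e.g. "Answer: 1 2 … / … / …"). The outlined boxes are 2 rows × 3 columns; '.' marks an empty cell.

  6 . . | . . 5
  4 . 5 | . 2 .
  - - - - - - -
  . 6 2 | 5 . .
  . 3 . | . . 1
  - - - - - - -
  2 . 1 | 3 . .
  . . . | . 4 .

Step 1. [r5c6∈{6}] nothing but 6 survives at r5c6, so r5c6=6.
Step 2. [r1c5∈{1,3}] in col 5, 1 fits only at r1c5 ⇒ r1c5=1.
Step 3. [r4c4∈{2,4,6}] row 4 places 2 nowhere but r4c4. So r4c4=2.
Step 4. [r6c1∈{3,5}] across col 1, 3 lands solely at r6c1, so r6c1=3.
Step 5. [r3c6∈{3,4}] across row 3, 4 lands solely at r3c6 ⇒ r3c6=4.
Step 6. [r6c2∈{5}] nothing but 5 survives at r6c2 ⇒ r6c2=5.
Step 7. [r1c4∈{4}] r1c4 has the single candidate 4. So r1c4=4.
Step 8. [r6c6∈{2}] r6c6 is down to just 2. So r6c6=2.
Step 9. [r3c1∈{1}] r3c1 has the single candidate 1. So r3c1=1.
Step 10. [r2c4∈{6}] r2c4 is down to just 6. So r2c4=6.
Step 11. [r4c1∈{5}] r4c1 is down to just 5 ⇒ r4c1=5.
Step 12. [r4c5∈{6}] r4c5 is down to just 6 ⇒ r4c5=6.
Step 13. [r4c3∈{4}] r4c3's peers cover all but 4, so r4c3=4.
Step 14. [r6c3∈{6}] r6c3's peers cover all but 6, so r6c3=6.
Step 15. [r1c3∈{3}] r1c3 is down to just 3 ⇒ r1c3=3.
Step 16. [r2c2∈{1}] r2c2 has the single candidate 1. So r2c2=1.
Step 17. [r5c2∈{4}] r5c2's peers cover all but 4. So r5c2=4.
Step 18. [r6c4∈{1}] r6c4 has the single candidate 1. So r6c4=1.
Step 19. [r2c6∈{3}] nothing but 3 survives at r2c6. So r2c6=3.
Step 20. [r1c2∈{2}] nothing but 2 survives at r1c2. So r1c2=2.
Step 21. [r3c5∈{3}] r3c5 is down to just 3, so r3c5=3.
Step 22. [r5c5∈{5}] r5c5 is down to just 5, so r5c5=5.

Answer: 6 2 3 4 1 5 / 4 1 5 6 2 3 / 1 6 2 5 3 4 / 5 3 4 2 6 1 / 2 4 1 3 5 6 / 3 5 6 1 4 2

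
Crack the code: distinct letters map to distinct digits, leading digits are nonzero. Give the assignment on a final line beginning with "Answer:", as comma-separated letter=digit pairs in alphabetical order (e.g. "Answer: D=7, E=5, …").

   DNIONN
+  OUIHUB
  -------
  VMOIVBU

Step 1. [col 1: N + B ≡ U (mod 10)] no forcing yet in column 1 (carry-in 0); B=3 is free and consistent — try it. So B=3.
Step 2. [V] V is the leading digit of a 7-digit sum of two 6-digit numbers; the final carry is exactly 1. So V=1.
Step 3. [col 1: N + B ≡ U (mod 10)] several values work for N in column 1 (N + B ≡ U (mod 10), carry-in 0); try N=5, so N=5.
Step 4. [col 1: N + B ≡ U (mod 10)] in column 1 we have N+B≡U with carry-in 0; given N=5, B=3 and digits 1,3,5 already taken and all letters distinct, that pins U to 8 ⇒ U=8.
Step 5. [col 3: O + H ≡ V (mod 10)] column 3 (O + H ≡ V (mod 10), carry-in 1) doesn't pin O yet; pick O=4 and continue. So O=4.
Step 6. [col 3: O + H ≡ V (mod 10)] from column 3 (O=4, V=1, carry-in 1, digits 1,3,4,5,8 already taken and all letters distinct): H must equal 6. So H=6.
Step 7. [col 4: I + I ≡ I (mod 10)] column 4 reads I+I+carry(1)=I with nothing yet; with digits 1,3,4,5,6,8 already taken and all letters distinct, the only value for I is 9 ⇒ I=9.
Step 8. [col 6: D + O ≡ M (mod 10)] no forcing yet in column 6 (carry-in 1); M=2 is free and consistent — try it. So M=2.
Step 9. [col 6: D + O ≡ M (mod 10)] in column 6 we have D+O≡M with carry-in 1; given O=4, M=2 and digits 1,2,3,4,5,6,8,9 already taken and all letters distinct, that pins D to 7. So D=7.

Answer: B=3, D=7, H=6, I=9, M=2, N=5, O=4, U=8, V=1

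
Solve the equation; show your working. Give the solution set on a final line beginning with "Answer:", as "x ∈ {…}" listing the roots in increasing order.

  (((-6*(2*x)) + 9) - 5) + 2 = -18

Step 1. [(((-6*(2*x)) + 9) - 5) + 2 = -18] the outer +2 inverts by subtracting 2, so sub: ((-6*(2*x)) + 9) - 5 = -20.
Step 2. [((-6*(2*x)) + 9) - 5 = -20] add 5: x sits inside (… - 5) ⇒ sub: (-6*(2*x)) + 9 = -15.
Step 3. [(-6*(2*x)) + 9 = -15] 9 comes off first (subtract 9) ⇒ sub: -6*(2*x) = -24.
Step 4. [-6*(2*x) = -24] divide by the outer -6. So div: 2*x = 4.
Step 5. [2*x = 4] 2·(inner) — divide through by 2, so div: x = 2.

Answer: x ∈ {2}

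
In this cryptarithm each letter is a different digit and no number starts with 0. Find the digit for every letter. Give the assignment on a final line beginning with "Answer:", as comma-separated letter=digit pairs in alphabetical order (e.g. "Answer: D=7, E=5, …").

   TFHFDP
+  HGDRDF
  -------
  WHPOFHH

Step 1. [col 1: P + F ≡ H (mod 10)] several values work for P in column 1 (P + F ≡ H (mod 10), carry-in 0); try P=3, so P=3.
Step 2. [col 1: P + F ≡ H (mod 10)] column 1 (P + F ≡ H (mod 10), carry-in 0) doesn't pin F yet; pick F=5 and continue ⇒ F=5.
Step 3. [col 1: P + F ≡ H (mod 10)] in column 1 we have P+F≡H with carry-in 0; given P=3, F=5 and digits 3,5 already taken and all letters distinct, that pins H to 8 ⇒ H=8.
Step 4. [W] adding two 6-digit numbers gives at most 6+1 digits, and here it does — W is that final carry and must be 1. So W=1.
Step 5. [col 2: D + D ≡ H (mod 10)] no forcing yet in column 2 (carry-in 0); D=4 is free and consistent — try it ⇒ D=4.
Step 6. [col 3: F + R ≡ F (mod 10)] column 3: given F=5, carry-in 0, and digits 1,3,4,5,8 already taken and all letters distinct, F+R≡F (mod 10) forces R=0. So R=0.
Step 7. [col 4: H + D ≡ O (mod 10)] from column 4 (H=8, D=4, carry-in 0, digits 0,1,3,4,5,8 already taken and all letters distinct): O must equal 2, so O=2.
Step 8. [col 5: F + G ≡ P (mod 10)] column 5: given F=5, P=3, carry-in 1, and digits 0,1,2,3,4,5,8 already taken and all letters distinct, F+G≡P (mod 10) forces G=7. So G=7.
Step 9. [col 6: T + H ≡ H (mod 10)] from column 6 (H=8, carry-in 1, digits 0,1,2,3,4,5,7,8 already taken and all letters distinct): T must equal 9, so T=9.

Answer: D=4, F=5, G=7, H=8, O=2, P=3, R=0, T=9, W=1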